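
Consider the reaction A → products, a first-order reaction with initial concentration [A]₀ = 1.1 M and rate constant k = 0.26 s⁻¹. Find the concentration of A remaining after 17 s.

0.01324 M

Step 1: For a first-order reaction: [A] = [A]₀ × e^(-kt)
Step 2: [A] = 1.1 × e^(-0.26 × 17)
Step 3: [A] = 1.1 × e^(-4.42)
Step 4: [A] = 1.1 × 0.0120342 = 0.01324 M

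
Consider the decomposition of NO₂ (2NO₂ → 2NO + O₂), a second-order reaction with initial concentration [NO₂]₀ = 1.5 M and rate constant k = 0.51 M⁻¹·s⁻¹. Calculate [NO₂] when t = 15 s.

0.1202 M

Step 1: For a second-order reaction: 1/[NO₂] = 1/[NO₂]₀ + kt
Step 2: 1/[NO₂] = 1/1.5 + 0.51 × 15
Step 3: 1/[NO₂] = 0.6667 + 7.65 = 8.317
Step 4: [NO₂] = 1/8.317 = 0.1202 M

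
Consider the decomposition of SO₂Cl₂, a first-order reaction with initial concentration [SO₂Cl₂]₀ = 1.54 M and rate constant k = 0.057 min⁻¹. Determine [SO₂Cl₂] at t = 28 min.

0.3122 M

Step 1: For a first-order reaction: [SO₂Cl₂] = [SO₂Cl₂]₀ × e^(-kt)
Step 2: [SO₂Cl₂] = 1.54 × e^(-0.057 × 28)
Step 3: [SO₂Cl₂] = 1.54 × e^(-1.596)
Step 4: [SO₂Cl₂] = 1.54 × 0.202706 = 0.3122 M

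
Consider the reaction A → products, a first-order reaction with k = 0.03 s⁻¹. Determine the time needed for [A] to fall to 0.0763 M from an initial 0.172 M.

27.09 s

Step 1: For first-order: t = ln([A]₀/[A])/k
Step 2: t = ln(0.172/0.0763)/0.03
Step 3: t = ln(2.254)/0.03
Step 4: t = 0.8128/0.03 = 27.09 s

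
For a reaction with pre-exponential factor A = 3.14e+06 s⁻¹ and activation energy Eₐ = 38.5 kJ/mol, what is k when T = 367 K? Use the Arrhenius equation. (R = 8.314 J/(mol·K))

1.04e+01 s⁻¹

Step 1: Use the Arrhenius equation: k = A × exp(-Eₐ/RT)
Step 2: Convert Eₐ to J/mol: 38.5 kJ/mol = 38500 J/mol
Step 3: Calculate the exponent: -Eₐ/(RT) = -38500/(8.314 × 367) = -12.61783
Step 4: k = 3.14e+06 × exp(-12.61783)
Step 5: k = 3.14e+06 × 3.31243e-06 = 1.0401e+01 s⁻¹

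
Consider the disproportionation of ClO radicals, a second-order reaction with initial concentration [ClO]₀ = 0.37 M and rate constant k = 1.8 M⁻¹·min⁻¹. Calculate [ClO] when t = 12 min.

0.04115 M

Step 1: For a second-order reaction: 1/[ClO] = 1/[ClO]₀ + kt
Step 2: 1/[ClO] = 1/0.37 + 1.8 × 12
Step 3: 1/[ClO] = 2.703 + 21.6 = 24.3
Step 4: [ClO] = 1/24.3 = 0.04115 M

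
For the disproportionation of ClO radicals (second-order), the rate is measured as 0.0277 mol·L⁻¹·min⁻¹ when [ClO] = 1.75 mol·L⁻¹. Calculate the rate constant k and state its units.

0.009045 (mol·L⁻¹)⁻¹·min⁻¹

Step 1: rate = k[ClO]^2, so k = rate / [ClO]^2.
Step 2: k = 0.0277 / (1.75)^2 = 0.0277 / 3.062.
Step 3: k = 0.009045 (mol·L⁻¹)⁻¹·min⁻¹.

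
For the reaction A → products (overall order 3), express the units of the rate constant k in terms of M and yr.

M⁻²·yr⁻¹

Step 1: For overall order n, rate = k × (concentration)^n.
Step 2: Rate has units M·yr⁻¹; concentration term has units M^3.
Step 3: k = rate / (concentration)^n, so units of k = M^(1-3)·yr⁻¹ = M⁻²·yr⁻¹.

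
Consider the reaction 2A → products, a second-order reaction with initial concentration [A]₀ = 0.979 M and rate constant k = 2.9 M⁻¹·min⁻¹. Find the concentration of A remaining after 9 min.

0.03687 M

Step 1: For a second-order reaction: 1/[A] = 1/[A]₀ + kt
Step 2: 1/[A] = 1/0.979 + 2.9 × 9
Step 3: 1/[A] = 1.021 + 26.1 = 27.12
Step 4: [A] = 1/27.12 = 0.03687 M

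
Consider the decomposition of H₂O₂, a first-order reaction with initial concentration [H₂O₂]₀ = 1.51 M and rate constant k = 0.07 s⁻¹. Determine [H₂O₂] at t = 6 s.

0.9921 M

Step 1: For a first-order reaction: [H₂O₂] = [H₂O₂]₀ × e^(-kt)
Step 2: [H₂O₂] = 1.51 × e^(-0.07 × 6)
Step 3: [H₂O₂] = 1.51 × e^(-0.42)
Step 4: [H₂O₂] = 1.51 × 0.657047 = 0.9921 M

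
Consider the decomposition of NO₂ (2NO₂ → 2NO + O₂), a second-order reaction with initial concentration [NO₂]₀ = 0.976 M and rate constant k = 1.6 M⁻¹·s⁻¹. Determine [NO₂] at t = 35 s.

0.01754 M

Step 1: For a second-order reaction: 1/[NO₂] = 1/[NO₂]₀ + kt
Step 2: 1/[NO₂] = 1/0.976 + 1.6 × 35
Step 3: 1/[NO₂] = 1.025 + 56 = 57.02
Step 4: [NO₂] = 1/57.02 = 0.01754 M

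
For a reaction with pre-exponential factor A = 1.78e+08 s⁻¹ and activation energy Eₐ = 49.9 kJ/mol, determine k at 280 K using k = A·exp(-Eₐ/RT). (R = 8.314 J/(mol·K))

8.73e-02 s⁻¹

Step 1: Use the Arrhenius equation: k = A × exp(-Eₐ/RT)
Step 2: Convert Eₐ to J/mol: 49.9 kJ/mol = 49900 J/mol
Step 3: Calculate the exponent: -Eₐ/(RT) = -49900/(8.314 × 280) = -21.43544
Step 4: k = 1.78e+08 × exp(-21.43544)
Step 5: k = 1.78e+08 × 4.90576e-10 = 8.7323e-02 s⁻¹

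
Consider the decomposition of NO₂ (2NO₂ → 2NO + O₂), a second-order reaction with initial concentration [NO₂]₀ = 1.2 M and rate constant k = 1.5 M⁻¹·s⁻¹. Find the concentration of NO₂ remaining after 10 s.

0.06316 M

Step 1: For a second-order reaction: 1/[NO₂] = 1/[NO₂]₀ + kt
Step 2: 1/[NO₂] = 1/1.2 + 1.5 × 10
Step 3: 1/[NO₂] = 0.8333 + 15 = 15.83
Step 4: [NO₂] = 1/15.83 = 0.06316 M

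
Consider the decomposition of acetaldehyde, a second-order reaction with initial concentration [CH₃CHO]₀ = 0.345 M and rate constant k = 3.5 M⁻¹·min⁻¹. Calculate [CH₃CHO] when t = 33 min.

0.008446 M

Step 1: For a second-order reaction: 1/[CH₃CHO] = 1/[CH₃CHO]₀ + kt
Step 2: 1/[CH₃CHO] = 1/0.345 + 3.5 × 33
Step 3: 1/[CH₃CHO] = 2.899 + 115.5 = 118.4
Step 4: [CH₃CHO] = 1/118.4 = 0.008446 M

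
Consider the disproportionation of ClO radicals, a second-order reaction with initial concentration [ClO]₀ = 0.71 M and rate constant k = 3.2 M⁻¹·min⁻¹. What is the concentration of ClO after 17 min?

0.01792 M

Step 1: For a second-order reaction: 1/[ClO] = 1/[ClO]₀ + kt
Step 2: 1/[ClO] = 1/0.71 + 3.2 × 17
Step 3: 1/[ClO] = 1.408 + 54.4 = 55.81
Step 4: [ClO] = 1/55.81 = 0.01792 M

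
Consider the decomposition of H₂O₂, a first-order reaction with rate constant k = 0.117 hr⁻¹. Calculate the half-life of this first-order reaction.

5.924 hr

Step 1: For a first-order reaction, t₁/₂ = ln(2)/k
Step 2: t₁/₂ = ln(2)/0.117
Step 3: t₁/₂ = 0.6931/0.117 = 5.924 hr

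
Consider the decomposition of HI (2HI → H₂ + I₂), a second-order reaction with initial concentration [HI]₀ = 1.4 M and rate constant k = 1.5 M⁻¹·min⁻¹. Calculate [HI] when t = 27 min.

0.02426 M

Step 1: For a second-order reaction: 1/[HI] = 1/[HI]₀ + kt
Step 2: 1/[HI] = 1/1.4 + 1.5 × 27
Step 3: 1/[HI] = 0.7143 + 40.5 = 41.21
Step 4: [HI] = 1/41.21 = 0.02426 M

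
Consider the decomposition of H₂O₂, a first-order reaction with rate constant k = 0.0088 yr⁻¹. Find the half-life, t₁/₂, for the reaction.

78.77 yr

Step 1: For a first-order reaction, t₁/₂ = ln(2)/k
Step 2: t₁/₂ = ln(2)/0.0088
Step 3: t₁/₂ = 0.6931/0.0088 = 78.77 yr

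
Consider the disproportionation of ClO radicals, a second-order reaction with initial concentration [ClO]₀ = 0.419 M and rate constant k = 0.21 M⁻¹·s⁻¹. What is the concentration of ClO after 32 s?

0.1098 M

Step 1: For a second-order reaction: 1/[ClO] = 1/[ClO]₀ + kt
Step 2: 1/[ClO] = 1/0.419 + 0.21 × 32
Step 3: 1/[ClO] = 2.387 + 6.72 = 9.107
Step 4: [ClO] = 1/9.107 = 0.1098 M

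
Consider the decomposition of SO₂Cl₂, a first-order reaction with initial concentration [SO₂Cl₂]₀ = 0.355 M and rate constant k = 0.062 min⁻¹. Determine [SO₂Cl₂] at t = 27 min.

0.06656 M

Step 1: For a first-order reaction: [SO₂Cl₂] = [SO₂Cl₂]₀ × e^(-kt)
Step 2: [SO₂Cl₂] = 0.355 × e^(-0.062 × 27)
Step 3: [SO₂Cl₂] = 0.355 × e^(-1.674)
Step 4: [SO₂Cl₂] = 0.355 × 0.187496 = 0.06656 M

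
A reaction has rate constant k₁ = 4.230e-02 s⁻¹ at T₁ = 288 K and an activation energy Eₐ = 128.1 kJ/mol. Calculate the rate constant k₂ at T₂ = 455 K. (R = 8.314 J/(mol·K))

1.426e+07 s⁻¹

Step 1: Use the two-temperature Arrhenius form: ln(k₂/k₁) = -Eₐ/R × (1/T₂ - 1/T₁)
Step 2: Convert Eₐ to J/mol: 128.1 kJ/mol = 128100 J/mol
Step 3: 1/T₂ - 1/T₁ = 1/455 - 1/288 = -1.274420e-03 K⁻¹
Step 4: ln(k₂/k₁) = -128100/8.314 × -1.274420e-03 = 19.63594
Step 5: k₂ = k₁ × exp(19.63594) = 4.230e-02 × 3.37117e+08 = 1.426e+07 s⁻¹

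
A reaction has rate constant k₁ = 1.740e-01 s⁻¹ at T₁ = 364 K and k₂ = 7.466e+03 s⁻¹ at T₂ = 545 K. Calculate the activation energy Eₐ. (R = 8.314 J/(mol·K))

97.2 kJ/mol

Step 1: Use the two-temperature Arrhenius form: ln(k₂/k₁) = -Eₐ/R × (1/T₂ - 1/T₁)
Step 2: ln(k₂/k₁) = ln(7.466e+03/1.740e-01) = ln(42908) = 10.6668
Step 3: 1/T₂ - 1/T₁ = 1/545 - 1/364 = -9.123904e-04 K⁻¹
Step 4: Eₐ = -R × ln(k₂/k₁) / (1/T₂ - 1/T₁) = -8.314 × 10.6668 / -9.123904e-04
Step 5: Eₐ = 9.7200e+04 J/mol = 97.2 kJ/mol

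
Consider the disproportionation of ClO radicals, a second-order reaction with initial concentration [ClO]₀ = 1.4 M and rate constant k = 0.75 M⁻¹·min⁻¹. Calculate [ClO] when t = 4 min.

0.2692 M

Step 1: For a second-order reaction: 1/[ClO] = 1/[ClO]₀ + kt
Step 2: 1/[ClO] = 1/1.4 + 0.75 × 4
Step 3: 1/[ClO] = 0.7143 + 3 = 3.714
Step 4: [ClO] = 1/3.714 = 0.2692 M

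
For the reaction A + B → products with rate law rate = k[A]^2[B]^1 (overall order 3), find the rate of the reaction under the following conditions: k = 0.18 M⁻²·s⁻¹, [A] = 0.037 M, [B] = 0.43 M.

0.000106 M/s

Step 1: The rate law is rate = k[A]^2[B]^1, overall order = 2+1 = 3
Step 2: Substitute values: rate = 0.18 × (0.037)^2 × (0.43)^1
Step 3: rate = 0.18 × 0.001369 × 0.43 = 0.000105961 M/s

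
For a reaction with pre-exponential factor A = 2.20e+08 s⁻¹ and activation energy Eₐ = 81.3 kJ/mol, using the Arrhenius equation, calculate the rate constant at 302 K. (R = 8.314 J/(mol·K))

1.91e-06 s⁻¹

Step 1: Use the Arrhenius equation: k = A × exp(-Eₐ/RT)
Step 2: Convert Eₐ to J/mol: 81.3 kJ/mol = 81300 J/mol
Step 3: Calculate the exponent: -Eₐ/(RT) = -81300/(8.314 × 302) = -32.37976
Step 4: k = 2.20e+08 × exp(-32.37976)
Step 5: k = 2.20e+08 × 8.66261e-15 = 1.9058e-06 s⁻¹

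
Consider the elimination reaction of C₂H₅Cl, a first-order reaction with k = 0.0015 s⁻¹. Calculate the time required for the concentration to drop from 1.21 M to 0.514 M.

570.8 s

Step 1: For first-order: t = ln([C₂H₅Cl]₀/[C₂H₅Cl])/k
Step 2: t = ln(1.21/0.514)/0.0015
Step 3: t = ln(2.354)/0.0015
Step 4: t = 0.8562/0.0015 = 570.8 s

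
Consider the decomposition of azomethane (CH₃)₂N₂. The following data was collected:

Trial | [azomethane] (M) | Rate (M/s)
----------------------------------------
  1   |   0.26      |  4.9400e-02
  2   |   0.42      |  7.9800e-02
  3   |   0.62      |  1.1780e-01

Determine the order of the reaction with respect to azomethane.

first order (1)

Step 1: Compare trials to find order n where rate₂/rate₁ = ([azomethane]₂/[azomethane]₁)^n
Step 2: rate₂/rate₁ = 7.9800e-02/4.9400e-02 = 1.615
Step 3: [azomethane]₂/[azomethane]₁ = 0.42/0.26 = 1.615
Step 4: n = ln(1.615)/ln(1.615) = 1.00 ≈ 1
Step 5: The reaction is first order in azomethane.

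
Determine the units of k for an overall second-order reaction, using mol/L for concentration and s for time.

(mol/L)⁻¹·s⁻¹

Step 1: For overall order n, rate = k × (concentration)^n.
Step 2: Rate has units mol/L·s⁻¹; concentration term has units (mol/L)^2.
Step 3: k = rate / (concentration)^n, so units of k = (mol/L)^(1-2)·s⁻¹ = (mol/L)⁻¹·s⁻¹.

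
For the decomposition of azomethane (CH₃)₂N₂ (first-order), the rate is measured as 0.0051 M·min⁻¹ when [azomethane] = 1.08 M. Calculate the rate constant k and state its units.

0.004722 min⁻¹

Step 1: rate = k[azomethane]^1, so k = rate / [azomethane]^1.
Step 2: k = 0.0051 / (1.08)^1 = 0.0051 / 1.08.
Step 3: k = 0.004722 min⁻¹.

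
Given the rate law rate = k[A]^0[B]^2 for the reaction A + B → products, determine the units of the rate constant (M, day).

M⁻¹·day⁻¹

Step 1: Overall order = 0 + 2 = 2.
Step 2: rate has units M·day⁻¹; [A]^0[B]^2 has units M^2.
Step 3: k = rate/([A]^0[B]^2), so units of k = M^(1-2)·day⁻¹ = M⁻¹·day⁻¹.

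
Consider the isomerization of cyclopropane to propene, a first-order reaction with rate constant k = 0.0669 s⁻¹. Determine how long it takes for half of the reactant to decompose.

10.36 s

Step 1: For a first-order reaction, t₁/₂ = ln(2)/k
Step 2: t₁/₂ = ln(2)/0.0669
Step 3: t₁/₂ = 0.6931/0.0669 = 10.36 s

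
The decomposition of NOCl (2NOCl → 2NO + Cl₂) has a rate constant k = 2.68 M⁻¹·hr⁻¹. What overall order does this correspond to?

second order (2)

Step 1: The units of k for an nth-order reaction are (concentration)^(1-n)·(time)⁻¹.
Step 2: Here k has units M⁻¹·hr⁻¹, so the concentration exponent is -1.
Step 3: 1 - n = -1 ⇒ n = 2. The reaction is second order.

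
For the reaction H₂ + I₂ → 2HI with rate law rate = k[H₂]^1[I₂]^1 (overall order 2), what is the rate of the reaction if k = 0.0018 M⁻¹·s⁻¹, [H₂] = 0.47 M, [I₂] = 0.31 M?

0.0002623 M/s

Step 1: The rate law is rate = k[H₂]^1[I₂]^1, overall order = 1+1 = 2
Step 2: Substitute values: rate = 0.0018 × (0.47)^1 × (0.31)^1
Step 3: rate = 0.0018 × 0.47 × 0.31 = 0.00026226 M/s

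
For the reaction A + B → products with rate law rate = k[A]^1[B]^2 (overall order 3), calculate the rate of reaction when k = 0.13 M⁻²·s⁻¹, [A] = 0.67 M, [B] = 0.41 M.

0.01464 M/s

Step 1: The rate law is rate = k[A]^1[B]^2, overall order = 1+2 = 3
Step 2: Substitute values: rate = 0.13 × (0.67)^1 × (0.41)^2
Step 3: rate = 0.13 × 0.67 × 0.1681 = 0.0146415 M/s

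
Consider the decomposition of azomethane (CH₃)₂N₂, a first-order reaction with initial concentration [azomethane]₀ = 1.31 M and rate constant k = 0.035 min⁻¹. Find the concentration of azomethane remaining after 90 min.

0.05614 M

Step 1: For a first-order reaction: [azomethane] = [azomethane]₀ × e^(-kt)
Step 2: [azomethane] = 1.31 × e^(-0.035 × 90)
Step 3: [azomethane] = 1.31 × e^(-3.15)
Step 4: [azomethane] = 1.31 × 0.0428521 = 0.05614 M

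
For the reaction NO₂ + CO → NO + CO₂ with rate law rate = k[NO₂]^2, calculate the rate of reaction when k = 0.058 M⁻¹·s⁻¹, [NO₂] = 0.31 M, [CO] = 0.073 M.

0.005574 M/s

Step 1: The rate law is rate = k[NO₂]^2
Step 2: Note that the rate does not depend on [CO] (zero order in CO).
Step 3: rate = 0.058 × (0.31)^2 = 0.0055738 M/s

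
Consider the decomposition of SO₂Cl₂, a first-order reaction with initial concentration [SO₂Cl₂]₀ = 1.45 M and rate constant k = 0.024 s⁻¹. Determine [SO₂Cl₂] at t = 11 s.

1.114 M

Step 1: For a first-order reaction: [SO₂Cl₂] = [SO₂Cl₂]₀ × e^(-kt)
Step 2: [SO₂Cl₂] = 1.45 × e^(-0.024 × 11)
Step 3: [SO₂Cl₂] = 1.45 × e^(-0.264)
Step 4: [SO₂Cl₂] = 1.45 × 0.767974 = 1.114 M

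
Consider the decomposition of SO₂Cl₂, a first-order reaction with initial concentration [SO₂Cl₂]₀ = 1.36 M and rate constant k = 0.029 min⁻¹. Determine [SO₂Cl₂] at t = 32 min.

0.5377 M

Step 1: For a first-order reaction: [SO₂Cl₂] = [SO₂Cl₂]₀ × e^(-kt)
Step 2: [SO₂Cl₂] = 1.36 × e^(-0.029 × 32)
Step 3: [SO₂Cl₂] = 1.36 × e^(-0.928)
Step 4: [SO₂Cl₂] = 1.36 × 0.395344 = 0.5377 M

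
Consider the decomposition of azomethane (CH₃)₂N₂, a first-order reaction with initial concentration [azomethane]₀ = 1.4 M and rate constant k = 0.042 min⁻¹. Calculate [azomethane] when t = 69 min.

0.07719 M

Step 1: For a first-order reaction: [azomethane] = [azomethane]₀ × e^(-kt)
Step 2: [azomethane] = 1.4 × e^(-0.042 × 69)
Step 3: [azomethane] = 1.4 × e^(-2.898)
Step 4: [azomethane] = 1.4 × 0.0551334 = 0.07719 M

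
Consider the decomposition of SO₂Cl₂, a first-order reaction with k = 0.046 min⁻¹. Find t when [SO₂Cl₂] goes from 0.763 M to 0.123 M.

39.68 min

Step 1: For first-order: t = ln([SO₂Cl₂]₀/[SO₂Cl₂])/k
Step 2: t = ln(0.763/0.123)/0.046
Step 3: t = ln(6.203)/0.046
Step 4: t = 1.825/0.046 = 39.68 min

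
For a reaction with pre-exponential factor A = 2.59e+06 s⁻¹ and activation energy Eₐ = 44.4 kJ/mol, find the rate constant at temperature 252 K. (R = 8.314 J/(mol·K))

1.62e-03 s⁻¹

Step 1: Use the Arrhenius equation: k = A × exp(-Eₐ/RT)
Step 2: Convert Eₐ to J/mol: 44.4 kJ/mol = 44400 J/mol
Step 3: Calculate the exponent: -Eₐ/(RT) = -44400/(8.314 × 252) = -21.19202
Step 4: k = 2.59e+06 × exp(-21.19202)
Step 5: k = 2.59e+06 × 6.25781e-10 = 1.6208e-03 s⁻¹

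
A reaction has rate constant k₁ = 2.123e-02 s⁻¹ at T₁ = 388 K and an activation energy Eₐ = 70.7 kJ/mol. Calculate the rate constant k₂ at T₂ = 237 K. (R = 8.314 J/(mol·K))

1.830e-08 s⁻¹

Step 1: Use the two-temperature Arrhenius form: ln(k₂/k₁) = -Eₐ/R × (1/T₂ - 1/T₁)
Step 2: Convert Eₐ to J/mol: 70.7 kJ/mol = 70700 J/mol
Step 3: 1/T₂ - 1/T₁ = 1/237 - 1/388 = 1.642090e-03 K⁻¹
Step 4: ln(k₂/k₁) = -70700/8.314 × 1.642090e-03 = -13.96389
Step 5: k₂ = k₁ × exp(-13.96389) = 2.123e-02 × 8.62104e-07 = 1.830e-08 s⁻¹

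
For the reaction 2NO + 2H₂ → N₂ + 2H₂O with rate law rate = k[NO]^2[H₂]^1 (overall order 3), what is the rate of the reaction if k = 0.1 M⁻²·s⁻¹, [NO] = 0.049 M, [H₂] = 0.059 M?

1.417e-05 M/s

Step 1: The rate law is rate = k[NO]^2[H₂]^1, overall order = 2+1 = 3
Step 2: Substitute values: rate = 0.1 × (0.049)^2 × (0.059)^1
Step 3: rate = 0.1 × 0.002401 × 0.059 = 1.41659e-05 M/s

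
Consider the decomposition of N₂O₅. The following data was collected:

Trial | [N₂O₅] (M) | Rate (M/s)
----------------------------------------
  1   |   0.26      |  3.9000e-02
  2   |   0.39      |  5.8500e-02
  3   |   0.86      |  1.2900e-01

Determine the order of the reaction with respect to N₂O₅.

first order (1)

Step 1: Compare trials to find order n where rate₂/rate₁ = ([N₂O₅]₂/[N₂O₅]₁)^n
Step 2: rate₂/rate₁ = 5.8500e-02/3.9000e-02 = 1.5
Step 3: [N₂O₅]₂/[N₂O₅]₁ = 0.39/0.26 = 1.5
Step 4: n = ln(1.5)/ln(1.5) = 1.00 ≈ 1
Step 5: The reaction is first order in N₂O₅.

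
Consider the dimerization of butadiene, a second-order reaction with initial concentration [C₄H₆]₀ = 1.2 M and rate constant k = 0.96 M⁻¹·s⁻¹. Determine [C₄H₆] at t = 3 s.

0.2693 M

Step 1: For a second-order reaction: 1/[C₄H₆] = 1/[C₄H₆]₀ + kt
Step 2: 1/[C₄H₆] = 1/1.2 + 0.96 × 3
Step 3: 1/[C₄H₆] = 0.8333 + 2.88 = 3.713
Step 4: [C₄H₆] = 1/3.713 = 0.2693 M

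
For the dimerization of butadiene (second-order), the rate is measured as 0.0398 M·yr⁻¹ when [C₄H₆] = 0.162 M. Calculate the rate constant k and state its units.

1.517 M⁻¹·yr⁻¹

Step 1: rate = k[C₄H₆]^2, so k = rate / [C₄H₆]^2.
Step 2: k = 0.0398 / (0.162)^2 = 0.0398 / 0.02624.
Step 3: k = 1.517 M⁻¹·yr⁻¹.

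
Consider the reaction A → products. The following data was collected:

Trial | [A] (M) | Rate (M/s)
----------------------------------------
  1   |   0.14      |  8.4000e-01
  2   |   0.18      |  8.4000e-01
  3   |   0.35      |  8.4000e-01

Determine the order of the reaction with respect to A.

zeroth order (0)

Step 1: Compare trials - when concentration changes, rate stays constant.
Step 2: rate₂/rate₁ = 8.4000e-01/8.4000e-01 = 1
Step 3: [A]₂/[A]₁ = 0.18/0.14 = 1.286
Step 4: Since rate ratio ≈ (conc ratio)^0, the reaction is zeroth order.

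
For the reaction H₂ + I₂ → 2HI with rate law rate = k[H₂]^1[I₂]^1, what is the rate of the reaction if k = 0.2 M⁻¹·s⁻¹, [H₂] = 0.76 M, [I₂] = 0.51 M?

0.07752 M/s

Step 1: The rate law is rate = k[H₂]^1[I₂]^1
Step 2: Substitute: rate = 0.2 × (0.76)^1 × (0.51)^1
Step 3: rate = 0.2 × 0.76 × 0.51 = 0.07752 M/s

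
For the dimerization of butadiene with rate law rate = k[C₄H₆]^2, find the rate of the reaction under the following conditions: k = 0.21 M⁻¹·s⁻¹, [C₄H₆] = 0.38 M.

0.03032 M/s

Step 1: Identify the rate law: rate = k[C₄H₆]^2
Step 2: Substitute values: rate = 0.21 × (0.38)^2
Step 3: Calculate: rate = 0.21 × 0.1444 = 0.030324 M/s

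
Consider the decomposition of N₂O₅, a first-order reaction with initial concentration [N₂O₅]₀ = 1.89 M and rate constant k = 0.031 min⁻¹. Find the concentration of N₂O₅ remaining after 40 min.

0.5469 M

Step 1: For a first-order reaction: [N₂O₅] = [N₂O₅]₀ × e^(-kt)
Step 2: [N₂O₅] = 1.89 × e^(-0.031 × 40)
Step 3: [N₂O₅] = 1.89 × e^(-1.24)
Step 4: [N₂O₅] = 1.89 × 0.289384 = 0.5469 M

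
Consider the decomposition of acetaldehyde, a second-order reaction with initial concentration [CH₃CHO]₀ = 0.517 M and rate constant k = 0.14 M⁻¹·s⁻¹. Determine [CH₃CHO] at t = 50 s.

0.1119 M

Step 1: For a second-order reaction: 1/[CH₃CHO] = 1/[CH₃CHO]₀ + kt
Step 2: 1/[CH₃CHO] = 1/0.517 + 0.14 × 50
Step 3: 1/[CH₃CHO] = 1.934 + 7 = 8.934
Step 4: [CH₃CHO] = 1/8.934 = 0.1119 M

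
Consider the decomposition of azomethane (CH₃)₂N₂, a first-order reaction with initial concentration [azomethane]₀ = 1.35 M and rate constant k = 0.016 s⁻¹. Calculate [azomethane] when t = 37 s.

0.7468 M

Step 1: For a first-order reaction: [azomethane] = [azomethane]₀ × e^(-kt)
Step 2: [azomethane] = 1.35 × e^(-0.016 × 37)
Step 3: [azomethane] = 1.35 × e^(-0.592)
Step 4: [azomethane] = 1.35 × 0.55322 = 0.7468 M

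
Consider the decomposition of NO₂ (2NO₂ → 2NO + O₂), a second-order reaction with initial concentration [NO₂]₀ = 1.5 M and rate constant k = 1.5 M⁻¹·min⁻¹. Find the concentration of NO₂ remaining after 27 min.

0.02429 M

Step 1: For a second-order reaction: 1/[NO₂] = 1/[NO₂]₀ + kt
Step 2: 1/[NO₂] = 1/1.5 + 1.5 × 27
Step 3: 1/[NO₂] = 0.6667 + 40.5 = 41.17
Step 4: [NO₂] = 1/41.17 = 0.02429 M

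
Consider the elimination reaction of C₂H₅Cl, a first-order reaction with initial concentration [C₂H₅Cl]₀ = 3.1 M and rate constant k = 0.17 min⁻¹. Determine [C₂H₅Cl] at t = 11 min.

0.4778 M

Step 1: For a first-order reaction: [C₂H₅Cl] = [C₂H₅Cl]₀ × e^(-kt)
Step 2: [C₂H₅Cl] = 3.1 × e^(-0.17 × 11)
Step 3: [C₂H₅Cl] = 3.1 × e^(-1.87)
Step 4: [C₂H₅Cl] = 3.1 × 0.154124 = 0.4778 M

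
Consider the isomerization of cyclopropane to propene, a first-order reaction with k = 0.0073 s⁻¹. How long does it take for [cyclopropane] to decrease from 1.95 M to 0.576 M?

167.1 s

Step 1: For first-order: t = ln([cyclopropane]₀/[cyclopropane])/k
Step 2: t = ln(1.95/0.576)/0.0073
Step 3: t = ln(3.385)/0.0073
Step 4: t = 1.219/0.0073 = 167.1 s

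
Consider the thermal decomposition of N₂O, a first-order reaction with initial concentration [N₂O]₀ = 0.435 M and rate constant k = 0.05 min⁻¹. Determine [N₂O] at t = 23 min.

0.1377 M

Step 1: For a first-order reaction: [N₂O] = [N₂O]₀ × e^(-kt)
Step 2: [N₂O] = 0.435 × e^(-0.05 × 23)
Step 3: [N₂O] = 0.435 × e^(-1.15)
Step 4: [N₂O] = 0.435 × 0.316637 = 0.1377 M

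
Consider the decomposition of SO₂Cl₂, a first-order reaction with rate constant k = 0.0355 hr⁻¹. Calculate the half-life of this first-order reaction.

19.53 hr

Step 1: For a first-order reaction, t₁/₂ = ln(2)/k
Step 2: t₁/₂ = ln(2)/0.0355
Step 3: t₁/₂ = 0.6931/0.0355 = 19.53 hr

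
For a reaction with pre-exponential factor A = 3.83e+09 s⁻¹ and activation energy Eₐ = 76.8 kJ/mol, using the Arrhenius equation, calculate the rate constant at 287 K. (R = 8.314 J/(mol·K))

4.03e-05 s⁻¹

Step 1: Use the Arrhenius equation: k = A × exp(-Eₐ/RT)
Step 2: Convert Eₐ to J/mol: 76.8 kJ/mol = 76800 J/mol
Step 3: Calculate the exponent: -Eₐ/(RT) = -76800/(8.314 × 287) = -32.18617
Step 4: k = 3.83e+09 × exp(-32.18617)
Step 5: k = 3.83e+09 × 1.05129e-14 = 4.0264e-05 s⁻¹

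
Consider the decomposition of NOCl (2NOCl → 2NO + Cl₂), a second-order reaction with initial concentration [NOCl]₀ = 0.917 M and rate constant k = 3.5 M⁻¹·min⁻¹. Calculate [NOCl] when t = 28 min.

0.01009 M

Step 1: For a second-order reaction: 1/[NOCl] = 1/[NOCl]₀ + kt
Step 2: 1/[NOCl] = 1/0.917 + 3.5 × 28
Step 3: 1/[NOCl] = 1.091 + 98 = 99.09
Step 4: [NOCl] = 1/99.09 = 0.01009 M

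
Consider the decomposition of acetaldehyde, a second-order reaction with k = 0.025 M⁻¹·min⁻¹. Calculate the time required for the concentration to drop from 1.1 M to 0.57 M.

33.81 min

Step 1: For second-order: t = (1/[CH₃CHO] - 1/[CH₃CHO]₀)/k
Step 2: t = (1/0.57 - 1/1.1)/0.025
Step 3: t = (1.754 - 0.9091)/0.025
Step 4: t = 0.8453/0.025 = 33.81 min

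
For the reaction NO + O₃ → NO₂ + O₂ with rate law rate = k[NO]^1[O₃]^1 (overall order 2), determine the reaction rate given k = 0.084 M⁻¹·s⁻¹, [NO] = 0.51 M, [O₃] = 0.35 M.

0.01499 M/s

Step 1: The rate law is rate = k[NO]^1[O₃]^1, overall order = 1+1 = 2
Step 2: Substitute values: rate = 0.084 × (0.51)^1 × (0.35)^1
Step 3: rate = 0.084 × 0.51 × 0.35 = 0.014994 M/s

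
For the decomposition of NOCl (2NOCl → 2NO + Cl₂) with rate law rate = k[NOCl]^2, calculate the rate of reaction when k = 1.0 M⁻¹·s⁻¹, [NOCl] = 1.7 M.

2.89 M/s

Step 1: Identify the rate law: rate = k[NOCl]^2
Step 2: Substitute values: rate = 1.0 × (1.7)^2
Step 3: Calculate: rate = 1.0 × 2.89 = 2.89 M/s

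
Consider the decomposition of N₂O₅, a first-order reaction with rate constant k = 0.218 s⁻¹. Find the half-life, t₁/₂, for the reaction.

3.18 s

Step 1: For a first-order reaction, t₁/₂ = ln(2)/k
Step 2: t₁/₂ = ln(2)/0.218
Step 3: t₁/₂ = 0.6931/0.218 = 3.18 s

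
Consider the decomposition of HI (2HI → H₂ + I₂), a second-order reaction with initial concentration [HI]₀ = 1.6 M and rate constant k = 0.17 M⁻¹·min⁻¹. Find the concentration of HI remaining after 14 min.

0.3328 M

Step 1: For a second-order reaction: 1/[HI] = 1/[HI]₀ + kt
Step 2: 1/[HI] = 1/1.6 + 0.17 × 14
Step 3: 1/[HI] = 0.625 + 2.38 = 3.005
Step 4: [HI] = 1/3.005 = 0.3328 M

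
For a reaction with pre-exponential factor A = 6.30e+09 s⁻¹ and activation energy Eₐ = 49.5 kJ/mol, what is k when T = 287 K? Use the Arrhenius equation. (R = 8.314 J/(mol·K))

6.16e+00 s⁻¹

Step 1: Use the Arrhenius equation: k = A × exp(-Eₐ/RT)
Step 2: Convert Eₐ to J/mol: 49.5 kJ/mol = 49500 J/mol
Step 3: Calculate the exponent: -Eₐ/(RT) = -49500/(8.314 × 287) = -20.74499
Step 4: k = 6.30e+09 × exp(-20.74499)
Step 5: k = 6.30e+09 × 9.78510e-10 = 6.1646e+00 s⁻¹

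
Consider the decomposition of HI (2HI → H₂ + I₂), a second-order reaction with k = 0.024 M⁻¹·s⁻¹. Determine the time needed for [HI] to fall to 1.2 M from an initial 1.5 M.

6.944 s

Step 1: For second-order: t = (1/[HI] - 1/[HI]₀)/k
Step 2: t = (1/1.2 - 1/1.5)/0.024
Step 3: t = (0.8333 - 0.6667)/0.024
Step 4: t = 0.1667/0.024 = 6.944 s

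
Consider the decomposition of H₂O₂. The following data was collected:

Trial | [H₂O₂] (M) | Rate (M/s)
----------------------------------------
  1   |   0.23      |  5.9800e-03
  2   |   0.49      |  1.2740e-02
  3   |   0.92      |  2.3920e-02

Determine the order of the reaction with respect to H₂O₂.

first order (1)

Step 1: Compare trials to find order n where rate₂/rate₁ = ([H₂O₂]₂/[H₂O₂]₁)^n
Step 2: rate₂/rate₁ = 1.2740e-02/5.9800e-03 = 2.13
Step 3: [H₂O₂]₂/[H₂O₂]₁ = 0.49/0.23 = 2.13
Step 4: n = ln(2.13)/ln(2.13) = 1.00 ≈ 1
Step 5: The reaction is first order in H₂O₂.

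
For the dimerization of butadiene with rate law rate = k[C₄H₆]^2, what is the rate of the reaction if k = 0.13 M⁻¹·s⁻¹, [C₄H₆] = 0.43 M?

0.02404 M/s

Step 1: Identify the rate law: rate = k[C₄H₆]^2
Step 2: Substitute values: rate = 0.13 × (0.43)^2
Step 3: Calculate: rate = 0.13 × 0.1849 = 0.024037 M/s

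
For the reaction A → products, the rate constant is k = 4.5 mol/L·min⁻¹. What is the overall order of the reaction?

zeroth order (0)

Step 1: The units of k for an nth-order reaction are (concentration)^(1-n)·(time)⁻¹.
Step 2: Here k has units mol/L·min⁻¹, so the concentration exponent is 1.
Step 3: 1 - n = 1 ⇒ n = 0. The reaction is zeroth order.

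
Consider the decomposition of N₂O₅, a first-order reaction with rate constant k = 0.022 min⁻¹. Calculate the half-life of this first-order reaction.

31.51 min

Step 1: For a first-order reaction, t₁/₂ = ln(2)/k
Step 2: t₁/₂ = ln(2)/0.022
Step 3: t₁/₂ = 0.6931/0.022 = 31.51 min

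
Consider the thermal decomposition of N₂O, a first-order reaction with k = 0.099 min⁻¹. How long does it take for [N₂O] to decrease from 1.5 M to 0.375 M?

14 min

Step 1: For first-order: t = ln([N₂O]₀/[N₂O])/k
Step 2: t = ln(1.5/0.375)/0.099
Step 3: t = ln(4)/0.099
Step 4: t = 1.386/0.099 = 14 min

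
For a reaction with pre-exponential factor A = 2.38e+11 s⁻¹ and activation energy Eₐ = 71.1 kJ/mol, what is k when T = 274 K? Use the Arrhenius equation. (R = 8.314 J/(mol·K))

6.63e-03 s⁻¹

Step 1: Use the Arrhenius equation: k = A × exp(-Eₐ/RT)
Step 2: Convert Eₐ to J/mol: 71.1 kJ/mol = 71100 J/mol
Step 3: Calculate the exponent: -Eₐ/(RT) = -71100/(8.314 × 274) = -31.21110
Step 4: k = 2.38e+11 × exp(-31.21110)
Step 5: k = 2.38e+11 × 2.78735e-14 = 6.6339e-03 s⁻¹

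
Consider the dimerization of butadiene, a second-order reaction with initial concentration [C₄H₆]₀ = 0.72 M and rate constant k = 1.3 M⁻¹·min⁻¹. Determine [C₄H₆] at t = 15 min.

0.04787 M

Step 1: For a second-order reaction: 1/[C₄H₆] = 1/[C₄H₆]₀ + kt
Step 2: 1/[C₄H₆] = 1/0.72 + 1.3 × 15
Step 3: 1/[C₄H₆] = 1.389 + 19.5 = 20.89
Step 4: [C₄H₆] = 1/20.89 = 0.04787 M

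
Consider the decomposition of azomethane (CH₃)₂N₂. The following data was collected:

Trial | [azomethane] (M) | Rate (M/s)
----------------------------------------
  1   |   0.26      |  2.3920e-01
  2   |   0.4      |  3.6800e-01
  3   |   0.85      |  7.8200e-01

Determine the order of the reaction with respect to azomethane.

first order (1)

Step 1: Compare trials to find order n where rate₂/rate₁ = ([azomethane]₂/[azomethane]₁)^n
Step 2: rate₂/rate₁ = 3.6800e-01/2.3920e-01 = 1.538
Step 3: [azomethane]₂/[azomethane]₁ = 0.4/0.26 = 1.538
Step 4: n = ln(1.538)/ln(1.538) = 1.00 ≈ 1
Step 5: The reaction is first order in azomethane.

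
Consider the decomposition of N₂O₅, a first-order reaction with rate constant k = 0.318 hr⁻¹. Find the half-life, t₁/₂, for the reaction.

2.18 hr

Step 1: For a first-order reaction, t₁/₂ = ln(2)/k
Step 2: t₁/₂ = ln(2)/0.318
Step 3: t₁/₂ = 0.6931/0.318 = 2.18 hr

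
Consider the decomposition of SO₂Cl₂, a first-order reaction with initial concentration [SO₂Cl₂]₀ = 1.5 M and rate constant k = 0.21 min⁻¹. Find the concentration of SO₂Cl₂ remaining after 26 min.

0.00638 M

Step 1: For a first-order reaction: [SO₂Cl₂] = [SO₂Cl₂]₀ × e^(-kt)
Step 2: [SO₂Cl₂] = 1.5 × e^(-0.21 × 26)
Step 3: [SO₂Cl₂] = 1.5 × e^(-5.46)
Step 4: [SO₂Cl₂] = 1.5 × 0.00425356 = 0.00638 M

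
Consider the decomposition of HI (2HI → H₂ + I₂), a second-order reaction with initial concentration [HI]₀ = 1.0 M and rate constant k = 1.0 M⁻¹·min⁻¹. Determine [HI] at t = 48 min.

0.02041 M

Step 1: For a second-order reaction: 1/[HI] = 1/[HI]₀ + kt
Step 2: 1/[HI] = 1/1.0 + 1.0 × 48
Step 3: 1/[HI] = 1 + 48 = 49
Step 4: [HI] = 1/49 = 0.02041 M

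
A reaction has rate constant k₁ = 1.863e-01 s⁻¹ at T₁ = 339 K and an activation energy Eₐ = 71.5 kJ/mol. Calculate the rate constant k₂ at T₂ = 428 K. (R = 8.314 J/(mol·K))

3.641e+01 s⁻¹

Step 1: Use the two-temperature Arrhenius form: ln(k₂/k₁) = -Eₐ/R × (1/T₂ - 1/T₁)
Step 2: Convert Eₐ to J/mol: 71.5 kJ/mol = 71500 J/mol
Step 3: 1/T₂ - 1/T₁ = 1/428 - 1/339 = -6.134039e-04 K⁻¹
Step 4: ln(k₂/k₁) = -71500/8.314 × -6.134039e-04 = 5.27524
Step 5: k₂ = k₁ × exp(5.27524) = 1.863e-01 × 1.95437e+02 = 3.641e+01 s⁻¹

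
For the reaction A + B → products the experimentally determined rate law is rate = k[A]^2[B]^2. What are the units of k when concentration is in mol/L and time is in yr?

(mol/L)⁻³·yr⁻¹

Step 1: Overall order = 2 + 2 = 4.
Step 2: rate has units mol/L·yr⁻¹; [A]^2[B]^2 has units (mol/L)^4.
Step 3: k = rate/([A]^2[B]^2), so units of k = (mol/L)^(1-4)·yr⁻¹ = (mol/L)⁻³·yr⁻¹.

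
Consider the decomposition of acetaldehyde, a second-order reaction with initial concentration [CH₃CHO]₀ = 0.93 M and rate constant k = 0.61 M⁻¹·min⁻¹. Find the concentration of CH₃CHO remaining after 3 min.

0.3442 M

Step 1: For a second-order reaction: 1/[CH₃CHO] = 1/[CH₃CHO]₀ + kt
Step 2: 1/[CH₃CHO] = 1/0.93 + 0.61 × 3
Step 3: 1/[CH₃CHO] = 1.075 + 1.83 = 2.905
Step 4: [CH₃CHO] = 1/2.905 = 0.3442 M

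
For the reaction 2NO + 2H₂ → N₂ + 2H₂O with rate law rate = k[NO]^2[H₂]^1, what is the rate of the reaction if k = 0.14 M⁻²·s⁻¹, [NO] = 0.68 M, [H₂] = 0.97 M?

0.06279 M/s

Step 1: The rate law is rate = k[NO]^2[H₂]^1
Step 2: Substitute: rate = 0.14 × (0.68)^2 × (0.97)^1
Step 3: rate = 0.14 × 0.4624 × 0.97 = 0.0627939 M/s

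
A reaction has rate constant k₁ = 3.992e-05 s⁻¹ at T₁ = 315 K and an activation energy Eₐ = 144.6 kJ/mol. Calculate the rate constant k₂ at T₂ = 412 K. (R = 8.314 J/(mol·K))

1.765e+01 s⁻¹

Step 1: Use the two-temperature Arrhenius form: ln(k₂/k₁) = -Eₐ/R × (1/T₂ - 1/T₁)
Step 2: Convert Eₐ to J/mol: 144.6 kJ/mol = 144600 J/mol
Step 3: 1/T₂ - 1/T₁ = 1/412 - 1/315 = -7.474187e-04 K⁻¹
Step 4: ln(k₂/k₁) = -144600/8.314 × -7.474187e-04 = 12.99937
Step 5: k₂ = k₁ × exp(12.99937) = 3.992e-05 × 4.42135e+05 = 1.765e+01 s⁻¹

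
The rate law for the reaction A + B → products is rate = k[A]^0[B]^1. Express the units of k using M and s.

s⁻¹

Step 1: Overall order = 0 + 1 = 1.
Step 2: rate has units M·s⁻¹; [A]^0[B]^1 has units M^1.
Step 3: k = rate/([A]^0[B]^1), so units of k = M^(1-1)·s⁻¹ = s⁻¹.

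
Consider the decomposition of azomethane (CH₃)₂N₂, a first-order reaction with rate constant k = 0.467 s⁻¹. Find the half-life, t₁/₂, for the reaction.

1.484 s

Step 1: For a first-order reaction, t₁/₂ = ln(2)/k
Step 2: t₁/₂ = ln(2)/0.467
Step 3: t₁/₂ = 0.6931/0.467 = 1.484 s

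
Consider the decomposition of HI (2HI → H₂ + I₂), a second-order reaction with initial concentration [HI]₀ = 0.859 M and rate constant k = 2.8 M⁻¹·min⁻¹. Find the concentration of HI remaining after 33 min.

0.01069 M

Step 1: For a second-order reaction: 1/[HI] = 1/[HI]₀ + kt
Step 2: 1/[HI] = 1/0.859 + 2.8 × 33
Step 3: 1/[HI] = 1.164 + 92.4 = 93.56
Step 4: [HI] = 1/93.56 = 0.01069 M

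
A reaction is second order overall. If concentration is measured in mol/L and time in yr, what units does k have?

(mol/L)⁻¹·yr⁻¹

Step 1: For overall order n, rate = k × (concentration)^n.
Step 2: Rate has units mol/L·yr⁻¹; concentration term has units (mol/L)^2.
Step 3: k = rate / (concentration)^n, so units of k = (mol/L)^(1-2)·yr⁻¹ = (mol/L)⁻¹·yr⁻¹.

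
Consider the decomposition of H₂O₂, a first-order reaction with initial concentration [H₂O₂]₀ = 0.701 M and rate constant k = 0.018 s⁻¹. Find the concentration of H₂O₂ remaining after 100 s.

0.1159 M

Step 1: For a first-order reaction: [H₂O₂] = [H₂O₂]₀ × e^(-kt)
Step 2: [H₂O₂] = 0.701 × e^(-0.018 × 100)
Step 3: [H₂O₂] = 0.701 × e^(-1.8)
Step 4: [H₂O₂] = 0.701 × 0.165299 = 0.1159 M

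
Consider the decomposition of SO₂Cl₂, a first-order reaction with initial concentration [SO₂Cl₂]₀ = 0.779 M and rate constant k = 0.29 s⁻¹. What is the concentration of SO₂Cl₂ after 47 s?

9.378e-07 M

Step 1: For a first-order reaction: [SO₂Cl₂] = [SO₂Cl₂]₀ × e^(-kt)
Step 2: [SO₂Cl₂] = 0.779 × e^(-0.29 × 47)
Step 3: [SO₂Cl₂] = 0.779 × e^(-13.63)
Step 4: [SO₂Cl₂] = 0.779 × 1.20383e-06 = 9.378e-07 M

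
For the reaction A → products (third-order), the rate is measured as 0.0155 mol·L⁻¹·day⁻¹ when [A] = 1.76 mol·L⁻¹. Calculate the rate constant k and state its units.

0.002843 (mol·L⁻¹)⁻²·day⁻¹

Step 1: rate = k[A]^3, so k = rate / [A]^3.
Step 2: k = 0.0155 / (1.76)^3 = 0.0155 / 5.452.
Step 3: k = 0.002843 (mol·L⁻¹)⁻²·day⁻¹.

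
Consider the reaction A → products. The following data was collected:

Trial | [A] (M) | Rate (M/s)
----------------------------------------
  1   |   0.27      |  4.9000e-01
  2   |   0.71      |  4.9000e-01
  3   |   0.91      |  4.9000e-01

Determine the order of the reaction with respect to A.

zeroth order (0)

Step 1: Compare trials - when concentration changes, rate stays constant.
Step 2: rate₂/rate₁ = 4.9000e-01/4.9000e-01 = 1
Step 3: [A]₂/[A]₁ = 0.71/0.27 = 2.63
Step 4: Since rate ratio ≈ (conc ratio)^0, the reaction is zeroth order.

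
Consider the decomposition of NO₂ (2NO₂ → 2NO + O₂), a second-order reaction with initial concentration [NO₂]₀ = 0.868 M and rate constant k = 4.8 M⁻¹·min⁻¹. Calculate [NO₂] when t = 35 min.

0.005912 M

Step 1: For a second-order reaction: 1/[NO₂] = 1/[NO₂]₀ + kt
Step 2: 1/[NO₂] = 1/0.868 + 4.8 × 35
Step 3: 1/[NO₂] = 1.152 + 168 = 169.2
Step 4: [NO₂] = 1/169.2 = 0.005912 M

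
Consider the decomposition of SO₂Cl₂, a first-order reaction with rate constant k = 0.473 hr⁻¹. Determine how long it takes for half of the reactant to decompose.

1.465 hr

Step 1: For a first-order reaction, t₁/₂ = ln(2)/k
Step 2: t₁/₂ = ln(2)/0.473
Step 3: t₁/₂ = 0.6931/0.473 = 1.465 hr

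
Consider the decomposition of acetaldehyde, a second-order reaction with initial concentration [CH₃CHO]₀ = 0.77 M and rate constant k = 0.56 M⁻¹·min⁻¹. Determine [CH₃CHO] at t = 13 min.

0.1166 M

Step 1: For a second-order reaction: 1/[CH₃CHO] = 1/[CH₃CHO]₀ + kt
Step 2: 1/[CH₃CHO] = 1/0.77 + 0.56 × 13
Step 3: 1/[CH₃CHO] = 1.299 + 7.28 = 8.579
Step 4: [CH₃CHO] = 1/8.579 = 0.1166 M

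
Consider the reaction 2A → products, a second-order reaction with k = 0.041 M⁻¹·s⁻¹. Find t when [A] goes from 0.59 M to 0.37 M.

24.58 s

Step 1: For second-order: t = (1/[A] - 1/[A]₀)/k
Step 2: t = (1/0.37 - 1/0.59)/0.041
Step 3: t = (2.703 - 1.695)/0.041
Step 4: t = 1.008/0.041 = 24.58 s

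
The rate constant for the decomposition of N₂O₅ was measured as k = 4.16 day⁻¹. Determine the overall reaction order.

first order (1)

Step 1: The units of k for an nth-order reaction are (concentration)^(1-n)·(time)⁻¹.
Step 2: Here k has units day⁻¹, so the concentration exponent is 0.
Step 3: 1 - n = 0 ⇒ n = 1. The reaction is first order.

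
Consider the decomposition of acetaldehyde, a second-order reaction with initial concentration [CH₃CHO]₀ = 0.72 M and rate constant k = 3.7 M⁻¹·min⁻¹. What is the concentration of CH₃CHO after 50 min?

0.005365 M

Step 1: For a second-order reaction: 1/[CH₃CHO] = 1/[CH₃CHO]₀ + kt
Step 2: 1/[CH₃CHO] = 1/0.72 + 3.7 × 50
Step 3: 1/[CH₃CHO] = 1.389 + 185 = 186.4
Step 4: [CH₃CHO] = 1/186.4 = 0.005365 M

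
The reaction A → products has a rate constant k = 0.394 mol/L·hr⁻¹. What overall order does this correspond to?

zeroth order (0)

Step 1: The units of k for an nth-order reaction are (concentration)^(1-n)·(time)⁻¹.
Step 2: Here k has units mol/L·hr⁻¹, so the concentration exponent is 1.
Step 3: 1 - n = 1 ⇒ n = 0. The reaction is zeroth order.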